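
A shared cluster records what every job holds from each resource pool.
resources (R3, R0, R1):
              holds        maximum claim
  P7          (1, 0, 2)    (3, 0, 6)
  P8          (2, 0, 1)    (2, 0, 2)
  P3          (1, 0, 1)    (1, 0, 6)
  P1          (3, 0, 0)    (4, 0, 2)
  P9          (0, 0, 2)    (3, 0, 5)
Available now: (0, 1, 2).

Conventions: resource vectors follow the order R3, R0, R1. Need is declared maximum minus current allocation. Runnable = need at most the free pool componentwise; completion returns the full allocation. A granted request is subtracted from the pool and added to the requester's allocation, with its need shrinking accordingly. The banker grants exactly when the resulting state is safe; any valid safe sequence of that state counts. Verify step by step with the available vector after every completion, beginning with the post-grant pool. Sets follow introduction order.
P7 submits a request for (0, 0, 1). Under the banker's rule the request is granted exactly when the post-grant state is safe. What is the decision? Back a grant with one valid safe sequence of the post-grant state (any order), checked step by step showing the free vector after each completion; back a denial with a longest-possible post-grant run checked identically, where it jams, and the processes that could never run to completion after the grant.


DENY — the pretend-granted state is unsafe.
Key observation: even finishing P8, P1 leaves just (5, 1, 2) free — too little R1 for any of the remaining processes.
On the post-grant state, P8, P1 is a maximal run — nothing extends it. Check, step by step:
  pool = (0, 1, 1)
  P8 needs (0, 0, 1) <= (0, 1, 1) -> finishes; pool += (2, 0, 1) = (2, 1, 2)
  P1 needs (1, 0, 2) <= (2, 1, 2) -> finishes; pool += (3, 0, 0) = (5, 1, 2)
  P7 cannot run: need (2, 0, 3) vs free (5, 1, 2) (insufficient R1)
  P3 cannot run: need (0, 0, 5) vs free (5, 1, 2) (insufficient R1)
  P9 cannot run: need (3, 0, 3) vs free (5, 1, 2) (insufficient R1)
Had the request been granted, P7, P3 and P9 could never finish.


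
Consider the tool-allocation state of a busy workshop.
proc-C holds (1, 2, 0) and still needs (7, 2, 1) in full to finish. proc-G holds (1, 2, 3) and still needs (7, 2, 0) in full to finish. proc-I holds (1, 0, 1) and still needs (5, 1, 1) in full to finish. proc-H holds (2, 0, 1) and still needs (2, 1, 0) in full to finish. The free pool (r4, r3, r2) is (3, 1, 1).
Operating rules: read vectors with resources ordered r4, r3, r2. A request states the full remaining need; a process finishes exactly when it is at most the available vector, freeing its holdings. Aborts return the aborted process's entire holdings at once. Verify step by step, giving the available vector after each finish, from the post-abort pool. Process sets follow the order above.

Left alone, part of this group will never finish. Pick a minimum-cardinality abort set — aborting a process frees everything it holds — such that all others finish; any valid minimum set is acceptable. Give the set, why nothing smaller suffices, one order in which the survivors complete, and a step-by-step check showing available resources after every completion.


The answer: abort proc-C.
Key observation: before aborting proc-C, proc-G was permanently blocked — no order could ever run it; afterwards it completes at step 3.
Why nothing smaller works: aborting no one leaves the state deadlocked as given.
One survivor order: proc-H, proc-I, proc-G. Verifying each step (post-abort pool first):
  pool = (4, 3, 1)
  run proc-H (needs (2, 1, 0), free (4, 3, 1)); after release of (2, 0, 1) the pool is (6, 3, 2)
  run proc-I (needs (5, 1, 1), free (6, 3, 2)); after release of (1, 0, 1) the pool is (7, 3, 3)
  run proc-G (needs (7, 2, 0), free (7, 3, 3)); after release of (1, 2, 3) the pool is (8, 5, 6)


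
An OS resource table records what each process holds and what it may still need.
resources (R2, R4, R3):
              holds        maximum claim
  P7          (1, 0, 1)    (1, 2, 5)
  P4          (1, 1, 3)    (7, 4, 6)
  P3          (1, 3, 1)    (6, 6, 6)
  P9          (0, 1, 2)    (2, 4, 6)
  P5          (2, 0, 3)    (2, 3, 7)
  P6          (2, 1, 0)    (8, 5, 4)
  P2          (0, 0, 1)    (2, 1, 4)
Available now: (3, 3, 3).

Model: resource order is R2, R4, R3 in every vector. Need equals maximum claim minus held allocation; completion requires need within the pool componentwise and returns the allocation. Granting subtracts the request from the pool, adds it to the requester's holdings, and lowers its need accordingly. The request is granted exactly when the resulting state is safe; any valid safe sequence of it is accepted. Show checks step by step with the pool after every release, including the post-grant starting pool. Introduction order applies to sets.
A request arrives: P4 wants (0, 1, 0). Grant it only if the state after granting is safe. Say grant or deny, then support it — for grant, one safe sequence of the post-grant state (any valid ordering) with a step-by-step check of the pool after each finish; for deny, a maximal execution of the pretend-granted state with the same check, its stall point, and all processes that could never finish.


DENY. Granting would leave the state unsafe.
Key observation: after P2, P7 the pool peaks at (4, 2, 5), and each blocked process is short somewhere: P4 on R2; P3 on R2, R4; P9 on R4; P5 on R4; P6 on R2, R4.
After a pretend grant, a maximal execution: P2, P7 — then nothing else fits. Step-by-step check:
  pool = (3, 2, 3)
  run P2 (needs (2, 1, 3), free (3, 2, 3)); after release of (0, 0, 1) the pool is (3, 2, 4)
  run P7 (needs (0, 2, 4), free (3, 2, 4)); after release of (1, 0, 1) the pool is (4, 2, 5)
  P4 cannot run: need (6, 2, 3) vs free (4, 2, 5) (insufficient R2)
  P3 cannot run: need (5, 3, 5) vs free (4, 2, 5) (insufficient R2 and R4)
  P9 cannot run: need (2, 3, 4) vs free (4, 2, 5) (insufficient R4)
  P5 cannot run: need (0, 3, 4) vs free (4, 2, 5) (insufficient R4)
  P6 cannot run: need (6, 4, 4) vs free (4, 2, 5) (insufficient R2 and R4)
Processes that could never finish after the grant: P4, P3, P9, P5 and P6.


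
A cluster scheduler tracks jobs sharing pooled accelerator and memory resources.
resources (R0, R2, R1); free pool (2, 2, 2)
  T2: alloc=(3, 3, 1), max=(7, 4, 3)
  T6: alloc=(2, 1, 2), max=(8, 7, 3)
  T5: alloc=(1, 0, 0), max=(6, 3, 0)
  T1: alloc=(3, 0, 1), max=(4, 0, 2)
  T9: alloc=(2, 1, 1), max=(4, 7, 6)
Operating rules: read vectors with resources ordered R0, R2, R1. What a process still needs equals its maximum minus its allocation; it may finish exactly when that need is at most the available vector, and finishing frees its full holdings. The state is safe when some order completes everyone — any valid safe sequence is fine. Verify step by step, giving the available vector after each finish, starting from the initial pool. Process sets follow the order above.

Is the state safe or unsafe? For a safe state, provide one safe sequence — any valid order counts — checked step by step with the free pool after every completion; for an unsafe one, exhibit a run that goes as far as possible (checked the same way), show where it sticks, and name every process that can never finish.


The state is UNSAFE.
Key observation: the pool after T1, T2, T5 is (9, 5, 4); every surviving request exceeds it in R2, so progress ends there.
The run T1, T2, T5 cannot be extended any further. Verifying each step:
  pool = (2, 2, 2)
  run T1 (needs (1, 0, 1), free (2, 2, 2)); after release of (3, 0, 1) the pool is (5, 2, 3)
  run T2 (needs (4, 1, 2), free (5, 2, 3)); after release of (3, 3, 1) the pool is (8, 5, 4)
  run T5 (needs (5, 3, 0), free (8, 5, 4)); after release of (1, 0, 0) the pool is (9, 5, 4)
  blocked: T6 wants (6, 6, 1), pool (9, 5, 4) — not enough R2
  blocked: T9 wants (2, 6, 5), pool (9, 5, 4) — not enough R2 and R1
Permanently blocked: T6 and T9.


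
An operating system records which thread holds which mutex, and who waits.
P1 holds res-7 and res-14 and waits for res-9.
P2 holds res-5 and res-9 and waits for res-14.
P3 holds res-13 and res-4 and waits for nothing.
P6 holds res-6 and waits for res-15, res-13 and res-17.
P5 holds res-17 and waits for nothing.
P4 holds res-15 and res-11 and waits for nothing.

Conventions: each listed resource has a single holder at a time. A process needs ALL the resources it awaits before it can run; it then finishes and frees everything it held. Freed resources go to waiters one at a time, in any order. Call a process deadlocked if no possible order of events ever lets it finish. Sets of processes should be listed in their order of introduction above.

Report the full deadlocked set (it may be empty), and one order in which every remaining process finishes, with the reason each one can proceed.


The deadlocked set is P1 and P2.
Key observation: the knot is the closed ring of waits P1 -> P2 -> P1; no other process is dragged down with it.
One completion order for the rest: P4, P3, P5, P6.
Walking it through:
  run P4 (it waits on nothing); releases res-15 and res-11
  run P3 (it waits on nothing); releases res-13 and res-4
  run P5 (it waits on nothing); releases res-17
  P6 waits on res-15, res-13 and res-17 — all released -> runs and releases res-6


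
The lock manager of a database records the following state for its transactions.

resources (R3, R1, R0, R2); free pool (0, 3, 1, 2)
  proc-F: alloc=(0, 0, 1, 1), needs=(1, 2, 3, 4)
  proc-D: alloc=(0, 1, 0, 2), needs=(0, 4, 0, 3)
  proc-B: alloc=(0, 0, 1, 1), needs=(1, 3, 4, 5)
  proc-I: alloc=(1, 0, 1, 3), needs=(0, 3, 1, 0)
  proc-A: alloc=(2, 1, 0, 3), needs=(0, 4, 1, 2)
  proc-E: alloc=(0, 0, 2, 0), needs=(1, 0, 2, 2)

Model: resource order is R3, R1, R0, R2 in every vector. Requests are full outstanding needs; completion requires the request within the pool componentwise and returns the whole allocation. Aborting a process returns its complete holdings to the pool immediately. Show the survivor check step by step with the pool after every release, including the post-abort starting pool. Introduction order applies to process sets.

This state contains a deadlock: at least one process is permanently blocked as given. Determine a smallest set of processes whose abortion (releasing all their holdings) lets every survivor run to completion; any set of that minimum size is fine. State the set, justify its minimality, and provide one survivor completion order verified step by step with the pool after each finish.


Abort proc-A.
Key observation: aborting proc-A returns (2, 1, 0, 3), and proc-D — hopeless before — runs at step 1 with the returned capacity in the pool.
No smaller set exists: with zero aborts the deadlock remains.
One survivor order: proc-D, proc-I, proc-E, proc-B, proc-F. Check, step by step (post-abort pool first):
  pool = (2, 4, 1, 5)
  run proc-D (needs (0, 4, 0, 3), free (2, 4, 1, 5)); after release of (0, 1, 0, 2) the pool is (2, 5, 1, 7)
  run proc-I (needs (0, 3, 1, 0), free (2, 5, 1, 7)); after release of (1, 0, 1, 3) the pool is (3, 5, 2, 10)
  run proc-E (needs (1, 0, 2, 2), free (3, 5, 2, 10)); after release of (0, 0, 2, 0) the pool is (3, 5, 4, 10)
  run proc-B (needs (1, 3, 4, 5), free (3, 5, 4, 10)); after release of (0, 0, 1, 1) the pool is (3, 5, 5, 11)
  run proc-F (needs (1, 2, 3, 4), free (3, 5, 5, 11)); after release of (0, 0, 1, 1) the pool is (3, 5, 6, 12)


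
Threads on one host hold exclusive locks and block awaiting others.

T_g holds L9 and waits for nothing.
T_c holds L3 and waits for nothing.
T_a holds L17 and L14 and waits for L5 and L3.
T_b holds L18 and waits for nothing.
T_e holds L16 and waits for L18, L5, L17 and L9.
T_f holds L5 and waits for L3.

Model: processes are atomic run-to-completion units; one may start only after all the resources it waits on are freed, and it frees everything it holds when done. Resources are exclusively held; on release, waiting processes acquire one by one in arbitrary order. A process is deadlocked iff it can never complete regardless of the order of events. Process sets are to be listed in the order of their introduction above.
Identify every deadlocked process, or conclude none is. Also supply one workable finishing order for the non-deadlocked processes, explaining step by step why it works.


Nothing here is deadlocked.
Key observation: although several processes wait, no cycle exists — each chain bottoms out at a free runner.
The rest can finish in the order T_b, T_c, T_f, T_g, T_a, T_e.
Check, step by step:
  run T_b (it waits on nothing); releases L18
  run T_c (it waits on nothing); releases L3
  T_f: everything it awaited (L3) is free; runs, freeing L5
  run T_g (it waits on nothing); releases L9
  T_a: everything it awaited (L5 and L3) is free; runs, freeing L17 and L14
  T_e: everything it awaited (L18, L5, L17 and L9) is free; runs, freeing L16


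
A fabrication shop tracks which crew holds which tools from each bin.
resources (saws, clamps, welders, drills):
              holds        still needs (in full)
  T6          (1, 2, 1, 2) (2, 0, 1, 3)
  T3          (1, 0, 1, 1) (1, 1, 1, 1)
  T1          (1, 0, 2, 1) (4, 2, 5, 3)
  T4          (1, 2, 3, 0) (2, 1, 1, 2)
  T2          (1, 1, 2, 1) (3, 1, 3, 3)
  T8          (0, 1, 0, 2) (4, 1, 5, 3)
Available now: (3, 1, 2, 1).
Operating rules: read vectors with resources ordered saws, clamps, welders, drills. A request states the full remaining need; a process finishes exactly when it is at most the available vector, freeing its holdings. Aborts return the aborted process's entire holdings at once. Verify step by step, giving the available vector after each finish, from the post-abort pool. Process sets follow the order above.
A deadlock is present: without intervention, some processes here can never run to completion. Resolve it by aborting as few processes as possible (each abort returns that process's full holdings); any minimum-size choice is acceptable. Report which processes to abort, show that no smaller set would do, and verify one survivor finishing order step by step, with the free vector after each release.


Minimum abort set: T2.
Key observation: no ordering could ever have run T6 before the abort of T2; with (1, 1, 2, 1) back in the pool it fits at step 3.
No smaller set exists: with zero aborts the deadlock remains.
Survivors finish in the order: T4, T3, T6, T1, T8. Walking it through (pool after the aborts first):
  pool = (4, 2, 4, 2)
  T4: need (2, 1, 1, 2) fits (4, 2, 4, 2); releases (1, 2, 3, 0), pool now (5, 4, 7, 2)
  T3: need (1, 1, 1, 1) fits (5, 4, 7, 2); releases (1, 0, 1, 1), pool now (6, 4, 8, 3)
  T6: need (2, 0, 1, 3) fits (6, 4, 8, 3); releases (1, 2, 1, 2), pool now (7, 6, 9, 5)
  T1: need (4, 2, 5, 3) fits (7, 6, 9, 5); releases (1, 0, 2, 1), pool now (8, 6, 11, 6)
  T8: need (4, 1, 5, 3) fits (8, 6, 11, 6); releases (0, 1, 0, 2), pool now (8, 7, 11, 8)


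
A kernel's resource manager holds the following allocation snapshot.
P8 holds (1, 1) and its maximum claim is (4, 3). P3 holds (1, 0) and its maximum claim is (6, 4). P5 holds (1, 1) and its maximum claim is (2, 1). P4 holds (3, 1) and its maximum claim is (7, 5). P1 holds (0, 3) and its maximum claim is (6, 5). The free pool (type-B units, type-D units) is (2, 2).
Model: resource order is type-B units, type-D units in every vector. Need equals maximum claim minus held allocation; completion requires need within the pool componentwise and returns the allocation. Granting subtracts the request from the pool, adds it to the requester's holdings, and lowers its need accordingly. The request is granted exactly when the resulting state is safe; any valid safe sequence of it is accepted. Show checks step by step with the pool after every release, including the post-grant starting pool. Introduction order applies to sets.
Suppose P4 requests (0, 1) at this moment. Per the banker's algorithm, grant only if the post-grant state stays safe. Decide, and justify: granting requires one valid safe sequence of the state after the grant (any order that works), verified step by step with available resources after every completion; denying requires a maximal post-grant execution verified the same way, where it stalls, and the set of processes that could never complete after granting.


GRANT — the state after the grant stays safe, e.g. via P5, P8, P4, P1, P3.
Key observation: with (2, 1) left after the transfer, P5 can run at once — the state stays safe.
Step-by-step check of the post-grant state:
  pool = (2, 1)
  P5: need (1, 0) fits (2, 1); releases (1, 1), pool now (3, 2)
  P8: need (3, 2) fits (3, 2); releases (1, 1), pool now (4, 3)
  P4: need (4, 3) fits (4, 3); releases (3, 2), pool now (7, 5)
  P1: need (6, 2) fits (7, 5); releases (0, 3), pool now (7, 8)
  P3: need (5, 4) fits (7, 8); releases (1, 0), pool now (8, 8)


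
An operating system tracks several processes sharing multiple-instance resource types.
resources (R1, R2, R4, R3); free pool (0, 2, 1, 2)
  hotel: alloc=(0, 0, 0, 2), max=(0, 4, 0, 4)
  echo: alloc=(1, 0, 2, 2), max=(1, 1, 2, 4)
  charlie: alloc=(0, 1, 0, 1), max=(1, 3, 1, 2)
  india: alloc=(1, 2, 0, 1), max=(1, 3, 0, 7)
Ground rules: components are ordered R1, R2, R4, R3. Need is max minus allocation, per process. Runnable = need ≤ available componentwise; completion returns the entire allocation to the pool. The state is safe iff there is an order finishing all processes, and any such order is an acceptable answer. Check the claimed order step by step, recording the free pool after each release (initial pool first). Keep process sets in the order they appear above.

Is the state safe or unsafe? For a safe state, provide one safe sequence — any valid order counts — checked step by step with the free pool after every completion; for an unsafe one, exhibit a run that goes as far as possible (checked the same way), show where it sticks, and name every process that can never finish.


UNSAFE.
Key observation: after echo, charlie the pool peaks at (1, 3, 3, 5), and each blocked process is short somewhere: hotel on R2; india on R3.
Going as far as possible: echo, charlie; after that, nothing fits. Verifying each step:
  pool = (0, 2, 1, 2)
  echo: need (0, 1, 0, 2) fits (0, 2, 1, 2); releases (1, 0, 2, 2), pool now (1, 2, 3, 4)
  charlie: need (1, 2, 1, 1) fits (1, 2, 3, 4); releases (0, 1, 0, 1), pool now (1, 3, 3, 5)
  hotel cannot run: need (0, 4, 0, 2) vs free (1, 3, 3, 5) (insufficient R2)
  india cannot run: need (0, 1, 0, 6) vs free (1, 3, 3, 5) (insufficient R3)
Processes that can never finish: hotel and india.


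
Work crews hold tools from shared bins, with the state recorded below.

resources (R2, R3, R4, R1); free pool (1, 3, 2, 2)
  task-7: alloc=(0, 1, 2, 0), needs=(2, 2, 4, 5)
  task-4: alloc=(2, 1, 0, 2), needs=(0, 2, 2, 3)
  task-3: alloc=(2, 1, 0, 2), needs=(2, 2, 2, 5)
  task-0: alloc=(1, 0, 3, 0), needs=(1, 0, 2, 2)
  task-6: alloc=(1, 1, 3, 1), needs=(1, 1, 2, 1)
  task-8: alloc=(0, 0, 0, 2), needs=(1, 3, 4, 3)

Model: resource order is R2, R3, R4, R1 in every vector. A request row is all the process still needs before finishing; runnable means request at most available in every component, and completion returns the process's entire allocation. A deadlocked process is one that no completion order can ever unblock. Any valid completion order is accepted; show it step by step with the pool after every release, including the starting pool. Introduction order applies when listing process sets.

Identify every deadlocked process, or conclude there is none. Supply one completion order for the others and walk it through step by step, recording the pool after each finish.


No process is deadlocked.
Key observation: task-6 leads a chain of completions in which each release enables another process.
One completion order for the rest: task-6, task-8, task-0, task-7, task-3, task-4. Check, step by step:
  pool = (1, 3, 2, 2)
  task-6 needs (1, 1, 2, 1) <= (1, 3, 2, 2) -> finishes; pool += (1, 1, 3, 1) = (2, 4, 5, 3)
  task-8 needs (1, 3, 4, 3) <= (2, 4, 5, 3) -> finishes; pool += (0, 0, 0, 2) = (2, 4, 5, 5)
  task-0 needs (1, 0, 2, 2) <= (2, 4, 5, 5) -> finishes; pool += (1, 0, 3, 0) = (3, 4, 8, 5)
  task-7 needs (2, 2, 4, 5) <= (3, 4, 8, 5) -> finishes; pool += (0, 1, 2, 0) = (3, 5, 10, 5)
  task-3 needs (2, 2, 2, 5) <= (3, 5, 10, 5) -> finishes; pool += (2, 1, 0, 2) = (5, 6, 10, 7)
  task-4 needs (0, 2, 2, 3) <= (5, 6, 10, 7) -> finishes; pool += (2, 1, 0, 2) = (7, 7, 10, 9)


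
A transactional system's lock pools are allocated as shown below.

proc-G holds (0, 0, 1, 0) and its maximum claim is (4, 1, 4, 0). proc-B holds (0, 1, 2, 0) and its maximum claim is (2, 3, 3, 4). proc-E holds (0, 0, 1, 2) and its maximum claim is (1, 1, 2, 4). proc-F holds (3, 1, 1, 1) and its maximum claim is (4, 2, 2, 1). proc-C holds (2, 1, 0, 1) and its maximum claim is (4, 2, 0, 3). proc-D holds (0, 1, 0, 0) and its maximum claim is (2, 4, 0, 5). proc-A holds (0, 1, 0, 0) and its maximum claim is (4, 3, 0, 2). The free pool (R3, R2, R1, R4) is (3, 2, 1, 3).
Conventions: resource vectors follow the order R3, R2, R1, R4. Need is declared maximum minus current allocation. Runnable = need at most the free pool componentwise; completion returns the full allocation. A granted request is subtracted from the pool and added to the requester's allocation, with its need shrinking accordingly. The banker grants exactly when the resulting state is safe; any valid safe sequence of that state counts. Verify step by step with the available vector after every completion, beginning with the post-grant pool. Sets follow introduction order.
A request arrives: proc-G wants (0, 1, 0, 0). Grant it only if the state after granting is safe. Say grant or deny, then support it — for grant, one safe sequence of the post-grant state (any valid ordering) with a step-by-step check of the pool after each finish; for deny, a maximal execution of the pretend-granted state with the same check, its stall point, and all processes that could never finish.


GRANT. The post-grant state is safe; one safe sequence: proc-C, proc-E, proc-B, proc-A, proc-G, proc-F, proc-D.
Key observation: even at the reduced pool (3, 1, 1, 3), proc-C fits immediately, so safety survives the grant.
Verifying the post-grant state step by step:
  pool = (3, 1, 1, 3)
  proc-C: need (2, 1, 0, 2) fits (3, 1, 1, 3); releases (2, 1, 0, 1), pool now (5, 2, 1, 4)
  proc-E: need (1, 1, 1, 2) fits (5, 2, 1, 4); releases (0, 0, 1, 2), pool now (5, 2, 2, 6)
  proc-B: need (2, 2, 1, 4) fits (5, 2, 2, 6); releases (0, 1, 2, 0), pool now (5, 3, 4, 6)
  proc-A: need (4, 2, 0, 2) fits (5, 3, 4, 6); releases (0, 1, 0, 0), pool now (5, 4, 4, 6)
  proc-G: need (4, 0, 3, 0) fits (5, 4, 4, 6); releases (0, 1, 1, 0), pool now (5, 5, 5, 6)
  proc-F: need (1, 1, 1, 0) fits (5, 5, 5, 6); releases (3, 1, 1, 1), pool now (8, 6, 6, 7)
  proc-D: need (2, 3, 0, 5) fits (8, 6, 6, 7); releases (0, 1, 0, 0), pool now (8, 7, 6, 7)


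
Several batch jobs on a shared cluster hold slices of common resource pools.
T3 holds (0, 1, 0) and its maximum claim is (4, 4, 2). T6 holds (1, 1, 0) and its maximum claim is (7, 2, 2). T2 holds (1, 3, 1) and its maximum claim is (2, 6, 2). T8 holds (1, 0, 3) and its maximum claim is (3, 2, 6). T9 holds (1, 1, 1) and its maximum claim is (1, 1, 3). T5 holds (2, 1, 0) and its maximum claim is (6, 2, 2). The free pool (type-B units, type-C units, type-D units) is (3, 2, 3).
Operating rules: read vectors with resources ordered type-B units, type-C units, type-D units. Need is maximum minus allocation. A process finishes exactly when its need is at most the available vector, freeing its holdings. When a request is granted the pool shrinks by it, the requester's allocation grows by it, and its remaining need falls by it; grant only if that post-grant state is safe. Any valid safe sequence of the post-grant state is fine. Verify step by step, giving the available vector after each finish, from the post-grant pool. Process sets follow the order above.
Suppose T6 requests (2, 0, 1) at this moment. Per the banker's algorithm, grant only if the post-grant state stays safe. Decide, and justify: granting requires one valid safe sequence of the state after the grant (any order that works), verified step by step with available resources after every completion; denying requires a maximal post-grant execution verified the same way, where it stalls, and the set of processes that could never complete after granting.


GRANT — the state after the grant stays safe, e.g. via T9, T8, T2, T3, T5, T6.
Key observation: the transfer keeps a workable pool ((1, 2, 2)); T9 starts the safe sequence.
Check on the post-grant state, step by step:
  pool = (1, 2, 2)
  T9: need (0, 0, 2) fits (1, 2, 2); releases (1, 1, 1), pool now (2, 3, 3)
  T8: need (2, 2, 3) fits (2, 3, 3); releases (1, 0, 3), pool now (3, 3, 6)
  T2: need (1, 3, 1) fits (3, 3, 6); releases (1, 3, 1), pool now (4, 6, 7)
  T3: need (4, 3, 2) fits (4, 6, 7); releases (0, 1, 0), pool now (4, 7, 7)
  T5: need (4, 1, 2) fits (4, 7, 7); releases (2, 1, 0), pool now (6, 8, 7)
  T6: need (4, 1, 1) fits (6, 8, 7); releases (3, 1, 1), pool now (9, 9, 8)


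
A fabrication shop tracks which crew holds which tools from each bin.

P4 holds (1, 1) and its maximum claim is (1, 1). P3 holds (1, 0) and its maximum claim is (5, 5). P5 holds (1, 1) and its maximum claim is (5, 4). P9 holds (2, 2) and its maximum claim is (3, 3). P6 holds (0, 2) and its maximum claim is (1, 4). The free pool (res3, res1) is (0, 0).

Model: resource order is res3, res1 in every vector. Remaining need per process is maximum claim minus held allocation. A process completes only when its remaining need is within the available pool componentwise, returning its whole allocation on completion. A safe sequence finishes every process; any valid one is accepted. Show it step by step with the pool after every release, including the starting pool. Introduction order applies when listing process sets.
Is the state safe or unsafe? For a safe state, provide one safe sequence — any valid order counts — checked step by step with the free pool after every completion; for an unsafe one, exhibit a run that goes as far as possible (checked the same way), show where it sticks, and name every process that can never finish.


UNSAFE — no complete ordering exists.
Key observation: the wall is res3: completing P4, P9, P6 brings the pool only to (3, 5), and all the rest need more.
A maximal execution: P4, P9, P6 — then nothing else fits. Verifying each step:
  pool = (0, 0)
  P4: need (0, 0) fits (0, 0); releases (1, 1), pool now (1, 1)
  P9: need (1, 1) fits (1, 1); releases (2, 2), pool now (3, 3)
  P6: need (1, 2) fits (3, 3); releases (0, 2), pool now (3, 5)
  blocked: P3 wants (4, 5), pool (3, 5) — not enough res3
  blocked: P5 wants (4, 3), pool (3, 5) — not enough res3
Never able to finish: P3 and P5.


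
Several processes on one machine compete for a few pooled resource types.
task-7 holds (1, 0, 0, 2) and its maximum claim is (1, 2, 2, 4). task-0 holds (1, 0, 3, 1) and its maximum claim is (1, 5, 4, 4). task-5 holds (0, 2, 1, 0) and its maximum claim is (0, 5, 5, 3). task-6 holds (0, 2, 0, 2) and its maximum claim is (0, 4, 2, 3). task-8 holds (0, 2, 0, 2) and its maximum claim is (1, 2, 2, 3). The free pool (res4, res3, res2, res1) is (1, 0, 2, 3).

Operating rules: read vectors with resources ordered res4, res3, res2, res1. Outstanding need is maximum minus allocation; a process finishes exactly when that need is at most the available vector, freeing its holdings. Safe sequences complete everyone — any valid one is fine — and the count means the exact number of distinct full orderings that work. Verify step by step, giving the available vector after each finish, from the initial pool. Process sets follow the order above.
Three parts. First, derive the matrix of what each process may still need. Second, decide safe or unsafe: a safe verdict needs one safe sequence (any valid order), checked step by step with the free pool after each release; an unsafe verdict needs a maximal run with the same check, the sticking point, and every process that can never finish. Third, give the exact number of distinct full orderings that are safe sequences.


(1) Need matrix, components ordered res4, res3, res2, res1:
  task-7: (0, 2, 2, 2)
  task-0: (0, 5, 1, 3)
  task-5: (0, 3, 4, 3)
  task-6: (0, 2, 2, 1)
  task-8: (1, 0, 2, 1)
(2) UNSAFE.
Key observation: after task-8, task-6, task-7 the pool peaks at (2, 4, 2, 9), and each blocked process is short somewhere: task-0 on res3; task-5 on res2.
The run task-8, task-6, task-7 cannot be extended any further. Check, step by step:
  pool = (1, 0, 2, 3)
  run task-8 (needs (1, 0, 2, 1), free (1, 0, 2, 3)); after release of (0, 2, 0, 2) the pool is (1, 2, 2, 5)
  run task-6 (needs (0, 2, 2, 1), free (1, 2, 2, 5)); after release of (0, 2, 0, 2) the pool is (1, 4, 2, 7)
  run task-7 (needs (0, 2, 2, 2), free (1, 4, 2, 7)); after release of (1, 0, 0, 2) the pool is (2, 4, 2, 9)
  task-0 still needs (0, 5, 1, 3) but only (2, 4, 2, 9) is free — short on res3
  task-5 still needs (0, 3, 4, 3) but only (2, 4, 2, 9) is free — short on res2
Processes that can never finish: task-0 and task-5.
(3) Precisely 0 of the possible complete orderings are safe sequences.


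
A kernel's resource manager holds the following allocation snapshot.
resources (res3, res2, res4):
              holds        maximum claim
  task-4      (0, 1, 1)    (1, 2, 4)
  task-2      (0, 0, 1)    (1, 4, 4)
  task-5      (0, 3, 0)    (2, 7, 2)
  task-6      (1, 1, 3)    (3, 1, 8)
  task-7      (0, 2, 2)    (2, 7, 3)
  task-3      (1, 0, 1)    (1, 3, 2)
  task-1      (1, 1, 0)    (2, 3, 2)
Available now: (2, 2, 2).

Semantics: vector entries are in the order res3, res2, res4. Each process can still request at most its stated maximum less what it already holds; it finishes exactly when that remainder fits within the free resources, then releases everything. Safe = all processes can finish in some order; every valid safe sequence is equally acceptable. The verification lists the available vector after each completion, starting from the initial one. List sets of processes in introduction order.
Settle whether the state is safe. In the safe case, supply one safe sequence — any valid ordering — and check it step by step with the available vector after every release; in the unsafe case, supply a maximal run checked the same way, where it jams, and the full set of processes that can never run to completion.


SAFE — a valid safe sequence is task-1, task-3, task-4, task-2, task-5, task-6, task-7.
Key observation: task-1 is the earliest step where a requested resource binds exactly: need (1, 2, 2), pool (2, 2, 2) at its turn.
Verifying each step:
  pool = (2, 2, 2)
  task-1 needs (1, 2, 2) <= (2, 2, 2) -> finishes; pool += (1, 1, 0) = (3, 3, 2)
  task-3 needs (0, 3, 1) <= (3, 3, 2) -> finishes; pool += (1, 0, 1) = (4, 3, 3)
  task-4 needs (1, 1, 3) <= (4, 3, 3) -> finishes; pool += (0, 1, 1) = (4, 4, 4)
  task-2 needs (1, 4, 3) <= (4, 4, 4) -> finishes; pool += (0, 0, 1) = (4, 4, 5)
  task-5 needs (2, 4, 2) <= (4, 4, 5) -> finishes; pool += (0, 3, 0) = (4, 7, 5)
  task-6 needs (2, 0, 5) <= (4, 7, 5) -> finishes; pool += (1, 1, 3) = (5, 8, 8)
  task-7 needs (2, 5, 1) <= (5, 8, 8) -> finishes; pool += (0, 2, 2) = (5, 10, 10)


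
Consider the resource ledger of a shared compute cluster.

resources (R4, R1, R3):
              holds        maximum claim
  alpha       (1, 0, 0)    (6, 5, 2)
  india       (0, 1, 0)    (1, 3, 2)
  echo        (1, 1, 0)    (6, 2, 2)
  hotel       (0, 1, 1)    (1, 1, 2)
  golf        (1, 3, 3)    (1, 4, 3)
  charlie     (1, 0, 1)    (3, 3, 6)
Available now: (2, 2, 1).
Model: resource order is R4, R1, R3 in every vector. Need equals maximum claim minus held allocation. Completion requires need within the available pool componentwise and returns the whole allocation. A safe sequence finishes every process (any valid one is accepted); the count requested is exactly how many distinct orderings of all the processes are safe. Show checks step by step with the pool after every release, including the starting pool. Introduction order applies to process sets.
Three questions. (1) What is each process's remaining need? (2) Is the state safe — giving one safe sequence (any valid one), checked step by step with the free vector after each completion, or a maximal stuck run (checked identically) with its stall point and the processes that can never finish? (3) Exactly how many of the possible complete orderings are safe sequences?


(1) Remaining need (order R4, R1, R3):
  alpha: (5, 5, 2)
  india: (1, 2, 2)
  echo: (5, 1, 2)
  hotel: (1, 0, 1)
  golf: (0, 1, 0)
  charlie: (2, 3, 5)
(2) UNSAFE.
Key observation: the wall is R4: completing golf, hotel, charlie, india brings the pool only to (4, 7, 6), and all the rest need more.
Going as far as possible: golf, hotel, charlie, india; after that, nothing fits. Walking it through:
  pool = (2, 2, 1)
  golf needs (0, 1, 0) <= (2, 2, 1) -> finishes; pool += (1, 3, 3) = (3, 5, 4)
  hotel needs (1, 0, 1) <= (3, 5, 4) -> finishes; pool += (0, 1, 1) = (3, 6, 5)
  charlie needs (2, 3, 5) <= (3, 6, 5) -> finishes; pool += (1, 0, 1) = (4, 6, 6)
  india needs (1, 2, 2) <= (4, 6, 6) -> finishes; pool += (0, 1, 0) = (4, 7, 6)
  alpha cannot run: need (5, 5, 2) vs free (4, 7, 6) (insufficient R4)
  echo cannot run: need (5, 1, 2) vs free (4, 7, 6) (insufficient R4)
Processes that can never finish: alpha and echo.
(3) Precisely 0 of the possible complete orderings are safe sequences.


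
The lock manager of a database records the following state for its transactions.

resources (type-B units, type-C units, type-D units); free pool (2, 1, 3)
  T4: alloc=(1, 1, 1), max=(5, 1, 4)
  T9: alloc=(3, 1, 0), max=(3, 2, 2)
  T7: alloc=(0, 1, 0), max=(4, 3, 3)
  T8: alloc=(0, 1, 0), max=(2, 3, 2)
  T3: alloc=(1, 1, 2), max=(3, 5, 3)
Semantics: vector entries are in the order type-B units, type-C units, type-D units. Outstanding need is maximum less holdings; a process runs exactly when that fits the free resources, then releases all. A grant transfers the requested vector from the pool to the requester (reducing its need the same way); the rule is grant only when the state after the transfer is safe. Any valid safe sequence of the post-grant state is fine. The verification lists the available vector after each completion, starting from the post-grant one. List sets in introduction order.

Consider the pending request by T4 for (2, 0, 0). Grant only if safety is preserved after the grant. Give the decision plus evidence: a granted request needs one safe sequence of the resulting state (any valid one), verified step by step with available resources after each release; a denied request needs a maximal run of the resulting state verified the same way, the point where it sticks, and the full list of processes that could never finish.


GRANT: granting preserves safety; a valid post-grant sequence is T9, T4, T8, T7, T3.
Key observation: granting shrinks the pool to (0, 1, 3), yet T9 still fits and the chain goes through.
Verifying the post-grant state step by step:
  pool = (0, 1, 3)
  run T9 (needs (0, 1, 2), free (0, 1, 3)); after release of (3, 1, 0) the pool is (3, 2, 3)
  run T4 (needs (2, 0, 3), free (3, 2, 3)); after release of (3, 1, 1) the pool is (6, 3, 4)
  run T8 (needs (2, 2, 2), free (6, 3, 4)); after release of (0, 1, 0) the pool is (6, 4, 4)
  run T7 (needs (4, 2, 3), free (6, 4, 4)); after release of (0, 1, 0) the pool is (6, 5, 4)
  run T3 (needs (2, 4, 1), free (6, 5, 4)); after release of (1, 1, 2) the pool is (7, 6, 6)


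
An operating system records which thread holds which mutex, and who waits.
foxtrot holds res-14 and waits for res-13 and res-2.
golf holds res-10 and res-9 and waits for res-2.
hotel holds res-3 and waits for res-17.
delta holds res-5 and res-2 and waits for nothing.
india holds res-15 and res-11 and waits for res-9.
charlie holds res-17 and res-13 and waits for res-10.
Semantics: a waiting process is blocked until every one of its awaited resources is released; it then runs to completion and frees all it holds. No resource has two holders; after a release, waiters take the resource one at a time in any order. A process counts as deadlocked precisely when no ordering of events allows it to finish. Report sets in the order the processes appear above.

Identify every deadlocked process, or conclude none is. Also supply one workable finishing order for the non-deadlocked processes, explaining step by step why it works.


No process is deadlocked.
Key observation: all waits point, directly or indirectly, at processes that can finish, so nothing is permanently blocked.
The rest can finish in the order delta, golf, charlie, hotel, foxtrot, india.
Verifying each step:
  delta: no waits; runs immediately, freeing res-5 and res-2
  run golf (all its waits — res-2 — are resolved); releases res-10 and res-9
  run charlie (all its waits — res-10 — are resolved); releases res-17 and res-13
  run hotel (all its waits — res-17 — are resolved); releases res-3
  run foxtrot (all its waits — res-13 and res-2 — are resolved); releases res-14
  run india (all its waits — res-9 — are resolved); releases res-15 and res-11


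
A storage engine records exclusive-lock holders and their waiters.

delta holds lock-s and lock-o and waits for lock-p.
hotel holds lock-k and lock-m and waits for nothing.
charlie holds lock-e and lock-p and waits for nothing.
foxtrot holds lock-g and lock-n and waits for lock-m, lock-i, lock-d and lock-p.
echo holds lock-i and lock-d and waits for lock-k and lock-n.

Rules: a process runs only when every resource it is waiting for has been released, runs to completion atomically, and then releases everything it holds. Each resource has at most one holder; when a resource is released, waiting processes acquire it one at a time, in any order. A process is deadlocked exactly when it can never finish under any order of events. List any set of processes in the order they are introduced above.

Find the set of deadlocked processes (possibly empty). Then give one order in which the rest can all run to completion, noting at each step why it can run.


The deadlocked set is foxtrot and echo.
Key observation: the wait chain closes on itself along foxtrot -> echo -> foxtrot; no other process is dragged down with it.
The rest can finish in the order hotel, charlie, delta.
Verifying each step:
  run hotel (it waits on nothing); releases lock-k and lock-m
  run charlie (it waits on nothing); releases lock-e and lock-p
  run delta (all its waits — lock-p — are resolved); releases lock-s and lock-o


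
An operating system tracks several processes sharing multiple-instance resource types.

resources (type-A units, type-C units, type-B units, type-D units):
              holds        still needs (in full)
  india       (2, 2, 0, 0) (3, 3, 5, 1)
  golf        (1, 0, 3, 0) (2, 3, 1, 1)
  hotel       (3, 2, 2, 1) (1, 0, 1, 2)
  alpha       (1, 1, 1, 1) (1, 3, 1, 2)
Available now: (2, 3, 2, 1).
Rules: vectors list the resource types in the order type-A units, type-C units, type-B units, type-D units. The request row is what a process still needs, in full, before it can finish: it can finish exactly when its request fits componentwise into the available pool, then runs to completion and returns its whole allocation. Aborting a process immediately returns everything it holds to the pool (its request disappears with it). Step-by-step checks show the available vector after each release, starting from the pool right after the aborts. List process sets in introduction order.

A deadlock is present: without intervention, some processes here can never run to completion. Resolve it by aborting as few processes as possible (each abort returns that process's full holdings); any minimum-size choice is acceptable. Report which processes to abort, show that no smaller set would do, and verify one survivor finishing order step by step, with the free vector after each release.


The answer: abort alpha.
Key observation: no ordering could ever have run hotel before the abort of alpha; with (1, 1, 1, 1) back in the pool it fits at step 3.
No smaller set exists: with zero aborts the deadlock remains.
One survivor order: golf, india, hotel. Check, step by step (post-abort pool first):
  pool = (3, 4, 3, 2)
  golf: need (2, 3, 1, 1) fits (3, 4, 3, 2); releases (1, 0, 3, 0), pool now (4, 4, 6, 2)
  india: need (3, 3, 5, 1) fits (4, 4, 6, 2); releases (2, 2, 0, 0), pool now (6, 6, 6, 2)
  hotel: need (1, 0, 1, 2) fits (6, 6, 6, 2); releases (3, 2, 2, 1), pool now (9, 8, 8, 3)
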